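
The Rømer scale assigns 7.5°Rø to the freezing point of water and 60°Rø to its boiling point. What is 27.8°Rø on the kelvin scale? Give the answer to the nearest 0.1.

Linear interpolation between the fixed points: C = (27.8 - 7.5) × 100 / (60 - 7.5) = 38.6667°C.
Then 38.6667 + 273.15 = 311.8 K.

311.8 K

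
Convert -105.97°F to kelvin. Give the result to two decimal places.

In Celsius: (-105.97 - 32) × 5/9 = -76.6500°C.
In kelvin: -76.6500 + 273.15 = 196.50 K.

196.50 K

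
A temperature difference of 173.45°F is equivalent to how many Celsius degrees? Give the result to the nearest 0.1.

For a temperature interval the offset drops out; only the factor 5/9 applies.
173.45 × 5/9 = 96.4.

96.4°C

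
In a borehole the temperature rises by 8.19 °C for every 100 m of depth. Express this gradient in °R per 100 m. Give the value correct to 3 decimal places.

Since only a temperature interval is involved, the additive offset between the scales drops out.
A change of 1°C is a change of 1.8°R, so 8.19 × 1.8 = 14.742.

14.742 °R/100 m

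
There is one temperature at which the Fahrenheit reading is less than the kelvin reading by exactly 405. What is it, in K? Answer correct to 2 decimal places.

68.34 K

Let K be the kelvin reading. The Fahrenheit reading is F = 1.8·K - 459.67.
Require F - K = -405: (0.8)·K - 459.67 = -405.
K = (-405 + 459.67) / (0.8) = 68.34.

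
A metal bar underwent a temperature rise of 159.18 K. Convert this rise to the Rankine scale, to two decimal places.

An interval of 1 K corresponds to 1.8°R.
159.18 × 1.8 = 286.52.

286.52°R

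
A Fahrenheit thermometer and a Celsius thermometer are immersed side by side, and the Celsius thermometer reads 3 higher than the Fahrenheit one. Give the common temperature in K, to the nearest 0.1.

Let x be the Fahrenheit reading; then the Celsius reading is 5/9·x - 17.7778.
(5/9·x - 17.7778) - x = 3  ⇒  (-4/9)·x = 20.7778  ⇒  x = -46.7500°F.
In Celsius: (-46.75 - 32) × 5/9 = -43.7500°C.
In kelvin: -43.7500 + 273.15 = 229.4 K.

229.4 K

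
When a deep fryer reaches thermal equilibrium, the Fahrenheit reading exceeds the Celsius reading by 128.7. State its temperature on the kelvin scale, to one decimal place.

Let x be the Fahrenheit reading; then the Celsius reading is 5/9·x - 17.7778.
(5/9·x - 17.7778) - x = -128.7  ⇒  (-4/9)·x = -110.922  ⇒  x = 249.5750°F.
In Celsius: (249.575 - 32) × 5/9 = 120.8750°C.
In kelvin: 120.8750 + 273.15 = 394.0 K.

394.0 K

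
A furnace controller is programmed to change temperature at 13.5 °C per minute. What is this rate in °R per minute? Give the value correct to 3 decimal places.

The quantity depends on a temperature interval, so only the ratio of degree sizes applies; the offset between the scales is irrelevant.
A change of 1°C is a change of 1.8°R, so 13.5 × 1.8 = 24.300.

24.300 °R/minute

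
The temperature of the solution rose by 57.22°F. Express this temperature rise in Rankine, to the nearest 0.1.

Fahrenheit and Rankine degrees are the same size, so the interval is unchanged: 57.2.

57.2°R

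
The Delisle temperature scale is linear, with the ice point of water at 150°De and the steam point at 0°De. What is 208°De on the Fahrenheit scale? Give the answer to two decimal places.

Linear interpolation between the fixed points: C = (208 - 150) × 100 / (0 - 150) = -38.6667°C.
Then -38.6667 × 1.8 + 32 = -37.60°F.

-37.60°F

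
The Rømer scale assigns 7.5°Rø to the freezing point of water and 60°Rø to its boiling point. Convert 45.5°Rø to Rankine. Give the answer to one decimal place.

Linear interpolation between the fixed points: C = (45.5 - 7.5) × 100 / (60 - 7.5) = 72.3810°C.
Then 72.3810 × 1.8 + 491.67 = 622.0°R.

622.0°R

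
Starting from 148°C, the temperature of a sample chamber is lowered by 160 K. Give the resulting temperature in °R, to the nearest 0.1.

The 160 K change is an interval; Kelvin and Celsius degrees are the same size, so ΔC = -160°C.
Final Celsius temperature: 148.0000 - 160.0000 = -12.0000°C.
In Rankine: -12.0000 × 1.8 + 491.67 = 470.1°R.

470.1°R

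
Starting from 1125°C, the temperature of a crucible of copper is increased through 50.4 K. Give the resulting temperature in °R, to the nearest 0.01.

The 50.4 K change is an interval; Kelvin and Celsius degrees are the same size, so ΔC = +50.4°C.
Final Celsius temperature: 1125.0000 + 50.4000 = 1175.4000°C.
In Rankine: 1175.4000 × 1.8 + 491.67 = 2607.39°R.

2607.39°R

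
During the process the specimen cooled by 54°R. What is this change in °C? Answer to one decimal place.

Only the scale ratio 5/9 matters for a change in temperature.
54 × 5/9 = 30.0.

30.0°C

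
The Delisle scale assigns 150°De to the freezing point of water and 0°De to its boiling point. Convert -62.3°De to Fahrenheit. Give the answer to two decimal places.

286.76°F

Linear interpolation between the fixed points: C = (-62.3 - 150) × 100 / (0 - 150) = 141.5333°C.
Then 141.5333 × 1.8 + 32 = 286.76°F.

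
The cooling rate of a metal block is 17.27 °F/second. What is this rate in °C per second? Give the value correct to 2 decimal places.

9.59 °C/second

The quantity depends on a temperature interval, so only the ratio of degree sizes applies; the offset between the scales is irrelevant.
A change of 1°F is a change of 5/9°C, so 17.27 × 5/9 = 9.59.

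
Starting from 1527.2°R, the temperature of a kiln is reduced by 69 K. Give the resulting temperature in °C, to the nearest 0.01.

Initial temperature in Celsius: (1527.2 - 491.67) × 5/9 = 575.2944°C.
The 69 K change is an interval; Kelvin and Celsius degrees are the same size, so ΔC = -69°C.
Final Celsius temperature: 575.2944 - 69.0000 = 506.2944°C.

506.29°C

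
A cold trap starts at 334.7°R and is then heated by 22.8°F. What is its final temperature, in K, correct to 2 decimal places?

198.61 K

Initial temperature in Celsius: (334.7 - 491.67) × 5/9 = -87.2056°C.
The 22.8°F change is an interval, so only the factor 5/9 applies: +22.8 × 5/9 = +12.6667°C.
Final Celsius temperature: -87.2056 + 12.6667 = -74.5389°C.
In kelvin: -74.5389 + 273.15 = 198.61 K.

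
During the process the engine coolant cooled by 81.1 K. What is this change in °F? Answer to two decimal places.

145.98°F

An interval of 1 K corresponds to 1.8°F.
81.1 × 1.8 = 145.98.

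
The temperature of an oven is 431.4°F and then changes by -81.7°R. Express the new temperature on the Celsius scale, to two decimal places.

176.50°C

Initial temperature in Celsius: (431.4 - 32) × 5/9 = 221.8889°C.
The 81.7°R change is an interval, so only the factor 5/9 applies: -81.7 × 5/9 = -45.3889°C.
Final Celsius temperature: 221.8889 - 45.3889 = 176.5000°C.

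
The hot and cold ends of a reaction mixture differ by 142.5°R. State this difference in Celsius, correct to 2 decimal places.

79.17°C

For a temperature interval the offset drops out; only the factor 5/9 applies.
142.5 × 5/9 = 79.17.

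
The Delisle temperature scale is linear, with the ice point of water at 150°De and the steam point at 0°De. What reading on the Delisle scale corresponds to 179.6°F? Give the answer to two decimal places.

First in Celsius: (179.6 - 32) × 5/9 = 82.0000°C.
Linearly onto the Delisle scale: 150 + (82.0000 / 100) × (0 - 150) = 27.00°De.

27.00°De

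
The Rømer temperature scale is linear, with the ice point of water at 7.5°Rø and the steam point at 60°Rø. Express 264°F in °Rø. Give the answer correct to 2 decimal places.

First in Celsius: (264 - 32) × 5/9 = 128.8889°C.
Linearly onto the Rømer scale: 7.5 + (128.8889 / 100) × (60 - 7.5) = 75.17°Rø.

75.17°Rø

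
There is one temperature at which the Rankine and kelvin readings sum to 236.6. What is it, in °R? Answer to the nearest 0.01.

Let R be the Rankine reading. The kelvin reading is K = 5/9·R.
Require R + K = 236.6: (14/9)·R = 236.6.
R = (236.6) / (14/9) = 152.10.

152.10°R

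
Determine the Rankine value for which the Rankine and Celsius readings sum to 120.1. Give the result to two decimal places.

252.80°R

Let R be the Rankine reading. The Celsius reading is C = 5/9·R - 273.15.
Require R + C = 120.1: (14/9)·R - 273.15 = 120.1.
R = (120.1 + 273.15) / (14/9) = 252.80.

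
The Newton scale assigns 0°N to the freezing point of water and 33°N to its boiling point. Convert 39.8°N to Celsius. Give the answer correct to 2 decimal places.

Linear interpolation between the fixed points: C = (39.8 - 0) × 100 / (33 - 0) = 120.6061°C.

120.61°C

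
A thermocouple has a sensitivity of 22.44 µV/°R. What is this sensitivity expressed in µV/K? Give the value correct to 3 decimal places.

Since only a temperature interval is involved, the additive offset between the scales drops out.
A change of 1 K is a change of 1.8°R, so per K the value is 22.44 × 1.8 = 40.392.

40.392 µV/K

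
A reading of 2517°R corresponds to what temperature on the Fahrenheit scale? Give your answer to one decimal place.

2057.3°F

In Celsius: (2517 - 491.67) × 5/9 = 1125.1833°C.
In Fahrenheit: 1125.1833 × 1.8 + 32 = 2057.3°F.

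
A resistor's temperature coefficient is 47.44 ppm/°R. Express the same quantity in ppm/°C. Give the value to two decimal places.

85.39 ppm/°C

Since only a temperature interval is involved, the additive offset between the scales drops out.
A change of 1°C is a change of 1.8°R, so per °C the value is 47.44 × 1.8 = 85.39.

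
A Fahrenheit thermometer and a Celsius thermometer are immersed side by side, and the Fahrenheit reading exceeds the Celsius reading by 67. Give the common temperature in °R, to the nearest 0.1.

Let x be the Fahrenheit reading; then the Celsius reading is 5/9·x - 17.7778.
(5/9·x - 17.7778) - x = -67  ⇒  (-4/9)·x = -49.2222  ⇒  x = 110.7500°F.
In Celsius: (110.75 - 32) × 5/9 = 43.7500°C.
In Rankine: 43.7500 × 1.8 + 491.67 = 570.4°R.

570.4°R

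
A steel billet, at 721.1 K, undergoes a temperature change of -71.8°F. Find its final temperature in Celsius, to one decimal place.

Initial temperature in Celsius: 721.1 - 273.15 = 447.9500°C.
The 71.8°F change is an interval, so only the factor 5/9 applies: -71.8 × 5/9 = -39.8889°C.
Final Celsius temperature: 447.9500 - 39.8889 = 408.0611°C.

408.1°C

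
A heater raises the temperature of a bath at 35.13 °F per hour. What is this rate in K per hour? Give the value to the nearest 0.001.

19.517 K/hour

The quantity depends on a temperature interval, so only the ratio of degree sizes applies; the offset between the scales is irrelevant.
A change of 1°F is a change of 5/9 K, so 35.13 × 5/9 = 19.517.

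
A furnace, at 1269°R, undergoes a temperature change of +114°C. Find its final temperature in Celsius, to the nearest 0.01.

Initial temperature in Celsius: (1269 - 491.67) × 5/9 = 431.8500°C.
Final Celsius temperature: 431.8500 + 114.0000 = 545.8500°C.

545.85°C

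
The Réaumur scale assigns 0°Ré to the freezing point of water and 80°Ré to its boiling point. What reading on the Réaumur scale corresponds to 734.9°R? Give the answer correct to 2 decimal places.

108.10°Ré

First in Celsius: (734.9 - 491.67) × 5/9 = 135.1278°C.
Linearly onto the Réaumur scale: 0 + (135.1278 / 100) × (80 - 0) = 108.10°Ré.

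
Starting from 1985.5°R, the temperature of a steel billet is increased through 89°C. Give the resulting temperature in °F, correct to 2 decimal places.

1686.03°F

Initial temperature in Celsius: (1985.5 - 491.67) × 5/9 = 829.9056°C.
Final Celsius temperature: 829.9056 + 89.0000 = 918.9056°C.
In Fahrenheit: 918.9056 × 1.8 + 32 = 1686.03°F.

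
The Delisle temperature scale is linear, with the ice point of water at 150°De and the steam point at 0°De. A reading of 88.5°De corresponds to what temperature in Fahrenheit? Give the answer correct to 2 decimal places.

105.80°F

Linear interpolation between the fixed points: C = (88.5 - 150) × 100 / (0 - 150) = 41.0000°C.
Then 41.0000 × 1.8 + 32 = 105.80°F.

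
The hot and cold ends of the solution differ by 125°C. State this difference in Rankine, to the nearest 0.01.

225.00°R

For a temperature interval the offset drops out; only the factor 1.8 applies.
125 × 1.8 = 225.00.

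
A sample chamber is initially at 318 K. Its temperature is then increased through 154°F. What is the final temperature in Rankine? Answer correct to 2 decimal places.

726.40°R

Initial temperature in Celsius: 318 - 273.15 = 44.8500°C.
The 154°F change is an interval, so only the factor 5/9 applies: +154 × 5/9 = +85.5556°C.
Final Celsius temperature: 44.8500 + 85.5556 = 130.4056°C.
In Rankine: 130.4056 × 1.8 + 491.67 = 726.40°R.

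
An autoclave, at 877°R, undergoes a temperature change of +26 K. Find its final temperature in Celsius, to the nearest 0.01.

240.07°C

Initial temperature in Celsius: (877 - 491.67) × 5/9 = 214.0722°C.
The 26 K change is an interval; Kelvin and Celsius degrees are the same size, so ΔC = +26°C.
Final Celsius temperature: 214.0722 + 26.0000 = 240.0722°C.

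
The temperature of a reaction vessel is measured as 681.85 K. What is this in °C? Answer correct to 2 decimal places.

408.70°C

In Celsius: 681.85 - 273.15 = 408.7000°C.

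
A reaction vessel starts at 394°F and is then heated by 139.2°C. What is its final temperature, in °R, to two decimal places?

Initial temperature in Celsius: (394 - 32) × 5/9 = 201.1111°C.
Final Celsius temperature: 201.1111 + 139.2000 = 340.3111°C.
In Rankine: 340.3111 × 1.8 + 491.67 = 1104.23°R.

1104.23°R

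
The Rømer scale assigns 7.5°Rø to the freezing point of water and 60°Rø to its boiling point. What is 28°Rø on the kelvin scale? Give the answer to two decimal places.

Linear interpolation between the fixed points: C = (28 - 7.5) × 100 / (60 - 7.5) = 39.0476°C.
Then 39.0476 + 273.15 = 312.20 K.

312.20 K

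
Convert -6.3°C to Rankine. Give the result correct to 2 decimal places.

480.33°R

In Rankine: -6.3000 × 1.8 + 491.67 = 480.33°R.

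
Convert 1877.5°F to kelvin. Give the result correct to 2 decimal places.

In Celsius: (1877.5 - 32) × 5/9 = 1025.2778°C.
In kelvin: 1025.2778 + 273.15 = 1298.43 K.

1298.43 K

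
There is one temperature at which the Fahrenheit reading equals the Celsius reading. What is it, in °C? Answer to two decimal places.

-40.00°C

Let C be the Celsius reading. The Fahrenheit reading is F = 1.8·C + 32.
Set F = C: 1.8·C + 32 = C.
(0.8)·C = -32  ⇒  C = -40.00.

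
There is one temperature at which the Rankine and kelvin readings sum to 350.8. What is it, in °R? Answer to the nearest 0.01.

225.51°R

Let R be the Rankine reading. The kelvin reading is K = 5/9·R.
Require R + K = 350.8: (14/9)·R = 350.8.
R = (350.8) / (14/9) = 225.51.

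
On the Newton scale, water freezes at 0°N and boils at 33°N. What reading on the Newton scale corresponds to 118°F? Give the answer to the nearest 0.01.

15.77°N

First in Celsius: (118 - 32) × 5/9 = 47.7778°C.
Linearly onto the Newton scale: 0 + (47.7778 / 100) × (33 - 0) = 15.77°N.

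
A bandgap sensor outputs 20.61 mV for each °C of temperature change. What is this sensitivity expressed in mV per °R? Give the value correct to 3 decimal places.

The quantity depends on a temperature interval, so only the ratio of degree sizes applies; the offset between the scales is irrelevant.
A change of 1°R is a change of 5/9°C, so per °R the value is 20.61 × 5/9 = 11.450.

11.450 mV per °R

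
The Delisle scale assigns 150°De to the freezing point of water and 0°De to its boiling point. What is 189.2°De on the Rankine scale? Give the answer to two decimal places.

Linear interpolation between the fixed points: C = (189.2 - 150) × 100 / (0 - 150) = -26.1333°C.
Then -26.1333 × 1.8 + 491.67 = 444.63°R.

444.63°R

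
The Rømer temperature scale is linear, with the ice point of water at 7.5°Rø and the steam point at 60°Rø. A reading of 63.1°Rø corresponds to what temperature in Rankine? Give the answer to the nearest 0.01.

Linear interpolation between the fixed points: C = (63.1 - 7.5) × 100 / (60 - 7.5) = 105.9048°C.
Then 105.9048 × 1.8 + 491.67 = 682.30°R.

682.30°R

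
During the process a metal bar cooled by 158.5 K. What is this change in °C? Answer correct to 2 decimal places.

158.50°C

Kelvin and Celsius degrees are the same size, so the interval is unchanged: 158.50.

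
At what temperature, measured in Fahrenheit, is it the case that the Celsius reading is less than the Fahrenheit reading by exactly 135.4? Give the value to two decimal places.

264.65°F

Let F be the Fahrenheit reading. The Celsius reading is C = 5/9·F - 17.7778.
Require C - F = -135.4: (-4/9)·F - 17.7778 = -135.4.
F = (-135.4 + 17.7778) / (-4/9) = 264.65.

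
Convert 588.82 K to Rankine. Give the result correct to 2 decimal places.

In Celsius: 588.82 - 273.15 = 315.6700°C.
In Rankine: 315.6700 × 1.8 + 491.67 = 1059.88°R.

1059.88°R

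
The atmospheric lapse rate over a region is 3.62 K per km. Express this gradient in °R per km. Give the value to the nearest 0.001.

6.516 °R/km

Since only a temperature interval is involved, the additive offset between the scales drops out.
A change of 1 K is a change of 1.8°R, so 3.62 × 1.8 = 6.516.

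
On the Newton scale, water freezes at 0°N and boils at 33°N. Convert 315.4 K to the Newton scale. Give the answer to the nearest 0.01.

13.94°N

First in Celsius: 315.4 - 273.15 = 42.2500°C.
Linearly onto the Newton scale: 0 + (42.2500 / 100) × (33 - 0) = 13.94°N.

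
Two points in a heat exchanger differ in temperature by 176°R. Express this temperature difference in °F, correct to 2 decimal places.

176.00°F

Rankine and Fahrenheit degrees are the same size, so the interval is unchanged: 176.00.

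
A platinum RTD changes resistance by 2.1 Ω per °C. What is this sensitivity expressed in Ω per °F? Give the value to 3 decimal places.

The quantity depends on a temperature interval, so only the ratio of degree sizes applies; the offset between the scales is irrelevant.
A change of 1°F is a change of 5/9°C, so per °F the value is 2.1 × 5/9 = 1.167.

1.167 Ω per °F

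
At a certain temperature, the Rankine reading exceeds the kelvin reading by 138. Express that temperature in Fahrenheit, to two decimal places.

Let x be the Rankine reading; then the kelvin reading is 5/9·x.
(5/9·x) - x = -138  ⇒  (-4/9)·x = -138  ⇒  x = 310.5000°R.
In Celsius: (310.5 - 491.67) × 5/9 = -100.6500°C.
In Fahrenheit: -100.6500 × 1.8 + 32 = -149.17°F.

-149.17°F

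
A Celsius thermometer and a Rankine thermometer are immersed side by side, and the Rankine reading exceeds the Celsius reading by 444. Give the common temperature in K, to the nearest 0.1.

Let x be the Celsius reading; then the Rankine reading is 1.8·x + 491.67.
(1.8·x + 491.67) - x = 444  ⇒  (0.8)·x = -47.67  ⇒  x = -59.5875°C.
In kelvin: -59.5875 + 273.15 = 213.6 K.

213.6 K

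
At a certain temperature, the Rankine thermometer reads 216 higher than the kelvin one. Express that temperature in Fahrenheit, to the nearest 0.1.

Let x be the kelvin reading; then the Rankine reading is 1.8·x.
(1.8·x) - x = 216  ⇒  (0.8)·x = 216  ⇒  x = 270.0000 K.
In Celsius: 270 - 273.15 = -3.1500°C.
In Fahrenheit: -3.1500 × 1.8 + 32 = 26.3°F.

26.3°F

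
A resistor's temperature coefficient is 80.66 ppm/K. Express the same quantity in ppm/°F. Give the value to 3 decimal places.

The quantity depends on a temperature interval, so only the ratio of degree sizes applies; the offset between the scales is irrelevant.
A change of 1°F is a change of 5/9 K, so per °F the value is 80.66 × 5/9 = 44.811.

44.811 ppm/°F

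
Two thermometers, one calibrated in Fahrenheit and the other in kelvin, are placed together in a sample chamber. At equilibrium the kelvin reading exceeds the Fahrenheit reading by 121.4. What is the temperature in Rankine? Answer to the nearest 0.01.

Let x be the Fahrenheit reading; then the kelvin reading is 5/9·x + 255.372.
(5/9·x + 255.372) - x = 121.4  ⇒  (-4/9)·x = -133.972  ⇒  x = 301.4375°F.
In Celsius: (301.4375 - 32) × 5/9 = 149.6875°C.
In Rankine: 149.6875 × 1.8 + 491.67 = 761.11°R.

761.11°R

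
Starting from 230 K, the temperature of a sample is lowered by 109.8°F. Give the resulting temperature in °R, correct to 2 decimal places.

304.20°R

Initial temperature in Celsius: 230 - 273.15 = -43.1500°C.
The 109.8°F change is an interval, so only the factor 5/9 applies: -109.8 × 5/9 = -61.0000°C.
Final Celsius temperature: -43.1500 - 61.0000 = -104.1500°C.
In Rankine: -104.1500 × 1.8 + 491.67 = 304.20°R.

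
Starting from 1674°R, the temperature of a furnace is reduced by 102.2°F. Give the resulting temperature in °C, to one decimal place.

Initial temperature in Celsius: (1674 - 491.67) × 5/9 = 656.8500°C.
The 102.2°F change is an interval, so only the factor 5/9 applies: -102.2 × 5/9 = -56.7778°C.
Final Celsius temperature: 656.8500 - 56.7778 = 600.0722°C.

600.1°C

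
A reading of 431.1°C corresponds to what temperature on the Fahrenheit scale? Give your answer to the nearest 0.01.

In Fahrenheit: 431.1000 × 1.8 + 32 = 807.98°F.

807.98°F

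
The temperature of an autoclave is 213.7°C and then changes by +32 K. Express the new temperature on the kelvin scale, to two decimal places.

518.85 K

The 32 K change is an interval; Kelvin and Celsius degrees are the same size, so ΔC = +32°C.
Final Celsius temperature: 213.7000 + 32.0000 = 245.7000°C.
In kelvin: 245.7000 + 273.15 = 518.85 K.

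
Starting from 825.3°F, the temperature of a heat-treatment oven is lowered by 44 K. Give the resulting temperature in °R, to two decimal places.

1205.77°R

Initial temperature in Celsius: (825.3 - 32) × 5/9 = 440.7222°C.
The 44 K change is an interval; Kelvin and Celsius degrees are the same size, so ΔC = -44°C.
Final Celsius temperature: 440.7222 - 44.0000 = 396.7222°C.
In Rankine: 396.7222 × 1.8 + 491.67 = 1205.77°R.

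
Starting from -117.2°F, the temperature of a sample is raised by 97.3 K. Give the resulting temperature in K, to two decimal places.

Initial temperature in Celsius: (-117.2 - 32) × 5/9 = -82.8889°C.
The 97.3 K change is an interval; Kelvin and Celsius degrees are the same size, so ΔC = +97.3°C.
Final Celsius temperature: -82.8889 + 97.3000 = 14.4111°C.
In kelvin: 14.4111 + 273.15 = 287.56 K.

287.56 K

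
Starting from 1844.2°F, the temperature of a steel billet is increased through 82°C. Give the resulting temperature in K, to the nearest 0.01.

Initial temperature in Celsius: (1844.2 - 32) × 5/9 = 1006.7778°C.
Final Celsius temperature: 1006.7778 + 82.0000 = 1088.7778°C.
In kelvin: 1088.7778 + 273.15 = 1361.93 K.

1361.93 K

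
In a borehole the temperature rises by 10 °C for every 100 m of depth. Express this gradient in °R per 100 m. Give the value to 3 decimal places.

18.000 °R/100 m

Since only a temperature interval is involved, the additive offset between the scales drops out.
A change of 1°C is a change of 1.8°R, so 10 × 1.8 = 18.000.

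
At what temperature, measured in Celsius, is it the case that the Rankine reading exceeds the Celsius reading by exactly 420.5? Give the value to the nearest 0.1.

Let C be the Celsius reading. The Rankine reading is R = 1.8·C + 491.67.
Require R - C = 420.5: (0.8)·C + 491.67 = 420.5.
C = (420.5 - 491.67) / (0.8) = -89.0.

-89.0°C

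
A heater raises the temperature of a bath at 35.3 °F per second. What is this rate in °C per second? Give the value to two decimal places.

The quantity depends on a temperature interval, so only the ratio of degree sizes applies; the offset between the scales is irrelevant.
A change of 1°F is a change of 5/9°C, so 35.3 × 5/9 = 19.61.

19.61 °C/second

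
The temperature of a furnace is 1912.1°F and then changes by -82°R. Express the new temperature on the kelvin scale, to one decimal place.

1272.1 K

Initial temperature in Celsius: (1912.1 - 32) × 5/9 = 1044.5000°C.
The 82°R change is an interval, so only the factor 5/9 applies: -82 × 5/9 = -45.5556°C.
Final Celsius temperature: 1044.5000 - 45.5556 = 998.9444°C.
In kelvin: 998.9444 + 273.15 = 1272.1 K.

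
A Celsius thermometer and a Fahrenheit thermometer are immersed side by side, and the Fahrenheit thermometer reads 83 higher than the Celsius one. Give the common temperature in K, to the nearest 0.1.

336.9 K

Let x be the Celsius reading; then the Fahrenheit reading is 1.8·x + 32.
(1.8·x + 32) - x = 83  ⇒  (0.8)·x = 51  ⇒  x = 63.7500°C.
In kelvin: 63.7500 + 273.15 = 336.9 K.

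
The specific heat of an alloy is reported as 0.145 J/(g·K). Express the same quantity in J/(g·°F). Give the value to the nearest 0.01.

The quantity depends on a temperature interval, so only the ratio of degree sizes applies; the offset between the scales is irrelevant.
A change of 1°F is a change of 5/9 K, so per °F the value is 0.145 × 5/9 = 0.08.

0.08 J/(g·°F)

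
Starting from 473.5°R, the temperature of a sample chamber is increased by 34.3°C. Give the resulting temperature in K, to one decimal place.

Initial temperature in Celsius: (473.5 - 491.67) × 5/9 = -10.0944°C.
Final Celsius temperature: -10.0944 + 34.3000 = 24.2056°C.
In kelvin: 24.2056 + 273.15 = 297.4 K.

297.4 K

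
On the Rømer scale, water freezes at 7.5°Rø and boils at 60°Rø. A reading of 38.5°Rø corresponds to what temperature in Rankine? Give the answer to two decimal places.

597.96°R

Linear interpolation between the fixed points: C = (38.5 - 7.5) × 100 / (60 - 7.5) = 59.0476°C.
Then 59.0476 × 1.8 + 491.67 = 597.96°R.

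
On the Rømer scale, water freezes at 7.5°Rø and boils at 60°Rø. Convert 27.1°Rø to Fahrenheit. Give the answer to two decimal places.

99.20°F

Linear interpolation between the fixed points: C = (27.1 - 7.5) × 100 / (60 - 7.5) = 37.3333°C.
Then 37.3333 × 1.8 + 32 = 99.20°F.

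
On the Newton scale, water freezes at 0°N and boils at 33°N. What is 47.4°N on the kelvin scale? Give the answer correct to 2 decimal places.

416.79 K

Linear interpolation between the fixed points: C = (47.4 - 0) × 100 / (33 - 0) = 143.6364°C.
Then 143.6364 + 273.15 = 416.79 K.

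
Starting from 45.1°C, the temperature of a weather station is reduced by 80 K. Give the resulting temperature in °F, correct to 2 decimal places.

The 80 K change is an interval; Kelvin and Celsius degrees are the same size, so ΔC = -80°C.
Final Celsius temperature: 45.1000 - 80.0000 = -34.9000°C.
In Fahrenheit: -34.9000 × 1.8 + 32 = -30.82°F.

-30.82°F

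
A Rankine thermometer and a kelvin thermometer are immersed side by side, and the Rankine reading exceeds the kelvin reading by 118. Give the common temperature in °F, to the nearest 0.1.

-194.2°F

Let x be the Rankine reading; then the kelvin reading is 5/9·x.
(5/9·x) - x = -118  ⇒  (-4/9)·x = -118  ⇒  x = 265.5000°R.
In Celsius: (265.5 - 491.67) × 5/9 = -125.6500°C.
In Fahrenheit: -125.6500 × 1.8 + 32 = -194.2°F.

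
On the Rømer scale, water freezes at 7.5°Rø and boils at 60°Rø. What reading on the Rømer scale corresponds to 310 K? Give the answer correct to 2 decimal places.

26.85°Rø

First in Celsius: 310 - 273.15 = 36.8500°C.
Linearly onto the Rømer scale: 7.5 + (36.8500 / 100) × (60 - 7.5) = 26.85°Rø.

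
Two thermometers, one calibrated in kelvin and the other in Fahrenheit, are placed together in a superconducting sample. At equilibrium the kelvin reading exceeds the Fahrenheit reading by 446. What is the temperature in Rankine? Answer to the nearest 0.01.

30.76°R

Let x be the kelvin reading; then the Fahrenheit reading is 1.8·x - 459.67.
(1.8·x - 459.67) - x = -446  ⇒  (0.8)·x = 13.67  ⇒  x = 17.0875 K.
In Celsius: 17.0875 - 273.15 = -256.0625°C.
In Rankine: -256.0625 × 1.8 + 491.67 = 30.76°R.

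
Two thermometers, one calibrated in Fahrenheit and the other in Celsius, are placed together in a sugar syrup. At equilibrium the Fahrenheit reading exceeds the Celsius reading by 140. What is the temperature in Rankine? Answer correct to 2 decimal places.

734.67°R

Let x be the Fahrenheit reading; then the Celsius reading is 5/9·x - 17.7778.
(5/9·x - 17.7778) - x = -140  ⇒  (-4/9)·x = -122.222  ⇒  x = 275.0000°F.
In Celsius: (275 - 32) × 5/9 = 135.0000°C.
In Rankine: 135.0000 × 1.8 + 491.67 = 734.67°R.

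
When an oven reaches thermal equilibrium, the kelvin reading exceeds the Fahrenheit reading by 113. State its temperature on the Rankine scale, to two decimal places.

780.01°R

Let x be the Fahrenheit reading; then the kelvin reading is 5/9·x + 255.372.
(5/9·x + 255.372) - x = 113  ⇒  (-4/9)·x = -142.372  ⇒  x = 320.3375°F.
In Celsius: (320.3375 - 32) × 5/9 = 160.1875°C.
In Rankine: 160.1875 × 1.8 + 491.67 = 780.01°R.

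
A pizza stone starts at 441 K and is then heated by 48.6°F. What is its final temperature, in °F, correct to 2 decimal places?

382.73°F

Initial temperature in Celsius: 441 - 273.15 = 167.8500°C.
The 48.6°F change is an interval, so only the factor 5/9 applies: +48.6 × 5/9 = +27.0000°C.
Final Celsius temperature: 167.8500 + 27.0000 = 194.8500°C.
In Fahrenheit: 194.8500 × 1.8 + 32 = 382.73°F.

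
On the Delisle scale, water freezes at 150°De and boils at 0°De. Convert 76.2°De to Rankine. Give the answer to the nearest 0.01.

Linear interpolation between the fixed points: C = (76.2 - 150) × 100 / (0 - 150) = 49.2000°C.
Then 49.2000 × 1.8 + 491.67 = 580.23°R.

580.23°R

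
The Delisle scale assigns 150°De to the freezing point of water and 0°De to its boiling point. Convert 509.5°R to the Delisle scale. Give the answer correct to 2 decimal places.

135.14°De

First in Celsius: (509.5 - 491.67) × 5/9 = 9.9056°C.
Linearly onto the Delisle scale: 150 + (9.9056 / 100) × (0 - 150) = 135.14°De.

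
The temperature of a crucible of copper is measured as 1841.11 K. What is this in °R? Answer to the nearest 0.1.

3314.0°R

In Celsius: 1841.11 - 273.15 = 1567.9600°C.
In Rankine: 1567.9600 × 1.8 + 491.67 = 3314.0°R.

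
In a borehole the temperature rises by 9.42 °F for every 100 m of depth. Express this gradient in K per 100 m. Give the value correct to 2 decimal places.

5.23 K/100 m

Since only a temperature interval is involved, the additive offset between the scales drops out.
A change of 1°F is a change of 5/9 K, so 9.42 × 5/9 = 5.23.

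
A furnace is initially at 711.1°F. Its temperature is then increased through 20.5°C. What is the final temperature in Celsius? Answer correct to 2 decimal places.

Initial temperature in Celsius: (711.1 - 32) × 5/9 = 377.2778°C.
Final Celsius temperature: 377.2778 + 20.5000 = 397.7778°C.

397.78°C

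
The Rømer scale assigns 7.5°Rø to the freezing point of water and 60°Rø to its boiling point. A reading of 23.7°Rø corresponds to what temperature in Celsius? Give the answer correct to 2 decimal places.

30.86°C

Linear interpolation between the fixed points: C = (23.7 - 7.5) × 100 / (60 - 7.5) = 30.8571°C.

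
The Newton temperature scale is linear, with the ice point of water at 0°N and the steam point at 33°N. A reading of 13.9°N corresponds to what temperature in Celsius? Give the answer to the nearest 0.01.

Linear interpolation between the fixed points: C = (13.9 - 0) × 100 / (33 - 0) = 42.1212°C.

42.12°C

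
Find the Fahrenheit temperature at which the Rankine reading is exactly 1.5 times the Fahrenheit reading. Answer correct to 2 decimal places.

Let F be the Fahrenheit reading. The Rankine reading is R = 1·F + 459.67.
Require R = 1.5·F: 1·F + 459.67 = 1.5·F.
(-0.5)·F = -459.67  ⇒  F = 919.34.

919.34°F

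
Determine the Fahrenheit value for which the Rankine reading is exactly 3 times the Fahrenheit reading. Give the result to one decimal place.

229.8°F

Let F be the Fahrenheit reading. The Rankine reading is R = 1·F + 459.67.
Require R = 3·F: 1·F + 459.67 = 3·F.
(-2)·F = -459.67  ⇒  F = 229.8.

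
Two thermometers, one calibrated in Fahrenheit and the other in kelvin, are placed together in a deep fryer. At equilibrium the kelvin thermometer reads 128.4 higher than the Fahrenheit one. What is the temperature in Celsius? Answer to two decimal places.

Let x be the Fahrenheit reading; then the kelvin reading is 5/9·x + 255.372.
(5/9·x + 255.372) - x = 128.4  ⇒  (-4/9)·x = -126.972  ⇒  x = 285.6875°F.
In Celsius: (285.6875 - 32) × 5/9 = 140.94°C.

140.94°C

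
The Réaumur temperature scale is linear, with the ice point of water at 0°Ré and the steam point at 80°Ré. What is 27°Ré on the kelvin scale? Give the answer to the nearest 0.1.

Linear interpolation between the fixed points: C = (27 - 0) × 100 / (80 - 0) = 33.7500°C.
Then 33.7500 + 273.15 = 306.9 K.

306.9 K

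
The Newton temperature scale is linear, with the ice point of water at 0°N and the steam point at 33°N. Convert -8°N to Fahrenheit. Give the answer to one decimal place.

Linear interpolation between the fixed points: C = (-8 - 0) × 100 / (33 - 0) = -24.2424°C.
Then -24.2424 × 1.8 + 32 = -11.6°F.

-11.6°F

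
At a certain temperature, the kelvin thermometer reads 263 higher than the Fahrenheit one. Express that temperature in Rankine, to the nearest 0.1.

442.5°R

Let x be the Fahrenheit reading; then the kelvin reading is 5/9·x + 255.372.
(5/9·x + 255.372) - x = 263  ⇒  (-4/9)·x = 7.62778  ⇒  x = -17.1625°F.
In Celsius: (-17.1625 - 32) × 5/9 = -27.3125°C.
In Rankine: -27.3125 × 1.8 + 491.67 = 442.5°R.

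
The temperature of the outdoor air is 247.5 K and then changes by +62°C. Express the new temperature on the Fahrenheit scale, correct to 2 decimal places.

97.43°F

Initial temperature in Celsius: 247.5 - 273.15 = -25.6500°C.
Final Celsius temperature: -25.6500 + 62.0000 = 36.3500°C.
In Fahrenheit: 36.3500 × 1.8 + 32 = 97.43°F.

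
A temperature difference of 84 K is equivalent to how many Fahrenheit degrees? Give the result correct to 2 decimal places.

An interval of 1 K corresponds to 1.8°F.
84 × 1.8 = 151.20.

151.20°F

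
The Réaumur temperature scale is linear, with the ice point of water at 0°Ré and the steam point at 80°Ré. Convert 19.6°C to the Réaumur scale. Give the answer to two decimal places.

15.68°Ré

Linearly onto the Réaumur scale: 0 + (19.6000 / 100) × (80 - 0) = 15.68°Ré.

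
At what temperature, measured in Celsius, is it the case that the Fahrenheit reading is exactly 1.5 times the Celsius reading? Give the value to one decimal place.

-106.7°C

Let C be the Celsius reading. The Fahrenheit reading is F = 1.8·C + 32.
Require F = 1.5·C: 1.8·C + 32 = 1.5·C.
(0.3)·C = -32  ⇒  C = -106.7.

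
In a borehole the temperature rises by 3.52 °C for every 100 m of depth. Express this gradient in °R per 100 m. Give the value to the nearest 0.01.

Since only a temperature interval is involved, the additive offset between the scales drops out.
A change of 1°C is a change of 1.8°R, so 3.52 × 1.8 = 6.34.

6.34 °R/100 m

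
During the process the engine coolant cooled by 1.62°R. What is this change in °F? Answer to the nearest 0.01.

Rankine and Fahrenheit degrees are the same size, so the interval is unchanged: 1.62.

1.62°F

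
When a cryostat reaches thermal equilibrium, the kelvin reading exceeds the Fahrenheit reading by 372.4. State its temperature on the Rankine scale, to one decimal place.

196.4°R

Let x be the kelvin reading; then the Fahrenheit reading is 1.8·x - 459.67.
(1.8·x - 459.67) - x = -372.4  ⇒  (0.8)·x = 87.27  ⇒  x = 109.0875 K.
In Celsius: 109.0875 - 273.15 = -164.0625°C.
In Rankine: -164.0625 × 1.8 + 491.67 = 196.4°R.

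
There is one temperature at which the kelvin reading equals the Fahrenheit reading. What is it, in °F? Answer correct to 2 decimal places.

574.59°F

Let F be the Fahrenheit reading. The kelvin reading is K = 5/9·F + 255.372.
Set K = F: 5/9·F + 255.372 = F.
(-4/9)·F = -255.372  ⇒  F = 574.59.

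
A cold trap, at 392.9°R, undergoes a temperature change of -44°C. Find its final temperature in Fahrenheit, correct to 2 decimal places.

-145.97°F

Initial temperature in Celsius: (392.9 - 491.67) × 5/9 = -54.8722°C.
Final Celsius temperature: -54.8722 - 44.0000 = -98.8722°C.
In Fahrenheit: -98.8722 × 1.8 + 32 = -145.97°F.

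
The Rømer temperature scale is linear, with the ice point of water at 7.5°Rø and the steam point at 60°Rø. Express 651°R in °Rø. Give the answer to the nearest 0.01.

First in Celsius: (651 - 491.67) × 5/9 = 88.5167°C.
Linearly onto the Rømer scale: 7.5 + (88.5167 / 100) × (60 - 7.5) = 53.97°Rø.

53.97°Rø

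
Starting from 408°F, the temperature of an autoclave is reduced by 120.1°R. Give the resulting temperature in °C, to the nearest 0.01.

Initial temperature in Celsius: (408 - 32) × 5/9 = 208.8889°C.
The 120.1°R change is an interval, so only the factor 5/9 applies: -120.1 × 5/9 = -66.7222°C.
Final Celsius temperature: 208.8889 - 66.7222 = 142.1667°C.

142.17°C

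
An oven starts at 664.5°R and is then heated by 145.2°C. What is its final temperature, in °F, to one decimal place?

466.2°F

Initial temperature in Celsius: (664.5 - 491.67) × 5/9 = 96.0167°C.
Final Celsius temperature: 96.0167 + 145.2000 = 241.2167°C.
In Fahrenheit: 241.2167 × 1.8 + 32 = 466.2°F.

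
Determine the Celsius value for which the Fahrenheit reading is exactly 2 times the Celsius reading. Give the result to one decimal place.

Let C be the Celsius reading. The Fahrenheit reading is F = 1.8·C + 32.
Require F = 2·C: 1.8·C + 32 = 2·C.
(-0.2)·C = -32  ⇒  C = 160.0.

160.0°C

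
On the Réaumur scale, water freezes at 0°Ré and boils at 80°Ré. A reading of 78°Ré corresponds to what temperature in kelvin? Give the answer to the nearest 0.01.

Linear interpolation between the fixed points: C = (78 - 0) × 100 / (80 - 0) = 97.5000°C.
Then 97.5000 + 273.15 = 370.65 K.

370.65 K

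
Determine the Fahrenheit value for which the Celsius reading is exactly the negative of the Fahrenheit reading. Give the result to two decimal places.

Let F be the Fahrenheit reading. The Celsius reading is C = 5/9·F - 17.7778.
Require C = -1·F: 5/9·F - 17.7778 = -1·F.
(14/9)·F = 17.7778  ⇒  F = 11.43.

11.43°F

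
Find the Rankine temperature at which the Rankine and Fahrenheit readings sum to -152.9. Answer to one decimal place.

153.4°R

Let R be the Rankine reading. The Fahrenheit reading is F = 1·R - 459.67.
Require R + F = -152.9: (2)·R - 459.67 = -152.9.
R = (-152.9 + 459.67) / (2) = 153.4.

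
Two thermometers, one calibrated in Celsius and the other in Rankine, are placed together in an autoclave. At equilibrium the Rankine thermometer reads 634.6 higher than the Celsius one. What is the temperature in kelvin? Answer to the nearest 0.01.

Let x be the Celsius reading; then the Rankine reading is 1.8·x + 491.67.
(1.8·x + 491.67) - x = 634.6  ⇒  (0.8)·x = 142.93  ⇒  x = 178.6625°C.
In kelvin: 178.6625 + 273.15 = 451.81 K.

451.81 K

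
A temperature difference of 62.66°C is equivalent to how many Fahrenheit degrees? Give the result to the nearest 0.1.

For a temperature interval the offset drops out; only the factor 1.8 applies.
62.66 × 1.8 = 112.8.

112.8°F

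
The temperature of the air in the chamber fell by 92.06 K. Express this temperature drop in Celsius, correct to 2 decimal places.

92.06°C

Kelvin and Celsius degrees are the same size, so the interval is unchanged: 92.06.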